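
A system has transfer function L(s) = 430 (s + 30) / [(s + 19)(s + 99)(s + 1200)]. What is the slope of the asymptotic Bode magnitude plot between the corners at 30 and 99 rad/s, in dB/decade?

0 dB/decade

In this band the factors already past their corner are: zero at 30, pole at 19; net slope = 0 dB/decade.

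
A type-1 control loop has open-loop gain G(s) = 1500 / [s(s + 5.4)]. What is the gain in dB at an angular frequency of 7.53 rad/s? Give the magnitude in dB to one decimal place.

|j7.53 + 5.4| = √(7.53² + 5.4²) = 9.266
|j7.53| = 7.53
|G(j7.53)| = 1500 / (9.266 × 7.53) = 21.498
20 log₁₀(21.498) = 26.65 dB

26.6 dB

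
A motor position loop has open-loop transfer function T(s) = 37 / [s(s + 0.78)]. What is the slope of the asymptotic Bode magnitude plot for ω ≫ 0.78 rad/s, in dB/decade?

-40 dB/decade

With 0 zeros and 2 poles, the high-frequency asymptotic slope is 20 × (0 − 2) = -40 dB/decade.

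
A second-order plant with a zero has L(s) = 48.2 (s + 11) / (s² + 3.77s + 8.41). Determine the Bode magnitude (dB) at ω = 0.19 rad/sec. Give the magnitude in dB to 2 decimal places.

|j0.19 + 11| = √(0.19² + 11²) = 11
|(j0.19)² + 3.77(j0.19) + 8.41| = |8.3739 + j0.7163| = 8.404
|L(j0.19)| = 48.2 × 11 / 8.404 = 63.095
20 log₁₀(63.095) = 36.000 dB

36.00 dB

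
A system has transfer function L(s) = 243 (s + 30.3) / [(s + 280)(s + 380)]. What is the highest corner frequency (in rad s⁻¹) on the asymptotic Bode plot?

Break frequencies occur at each pole and zero magnitude: 30.3 rad s⁻¹, 280 rad s⁻¹, 380 rad s⁻¹.
The highest is 380 rad s⁻¹.

380 rad s⁻¹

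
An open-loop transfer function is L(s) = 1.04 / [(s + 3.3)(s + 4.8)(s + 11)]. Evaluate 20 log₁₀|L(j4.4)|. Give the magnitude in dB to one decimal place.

|j4.4 + 3.3| = √(4.4² + 3.3²) = 5.5
|j4.4 + 4.8| = √(4.4² + 4.8²) = 6.512
|j4.4 + 11| = √(4.4² + 11²) = 11.85
|L(j4.4)| = 1.04 / (5.5 × 6.512 × 11.85) = 0.0024511
20 log₁₀(0.0024511) = -52.21 dB

-52.2 dB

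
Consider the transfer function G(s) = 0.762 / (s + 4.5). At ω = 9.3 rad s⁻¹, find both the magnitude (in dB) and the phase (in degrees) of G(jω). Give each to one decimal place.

|j9.3 + 4.5| = √(9.3² + 4.5²) = 10.33
|G(j9.3)| = 0.762 / 10.33 = 0.073755
20 log₁₀(0.073755) = -22.64 dB
∠(j9.3 + 4.5) = arctan(9.3/4.5) = 64.18°
∠G(j9.3) = −64.18° = -64.18°

|G| = -22.6 dB, ∠G = -64.2 deg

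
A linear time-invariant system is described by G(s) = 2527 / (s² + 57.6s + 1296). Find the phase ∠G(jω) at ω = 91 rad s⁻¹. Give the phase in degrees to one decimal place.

∠[(j91)² + 57.6(j91) + 1296] = ∠[-6985 + j5241.6] = 143.12°
∠G(j91) = −143.12° = -143.12°

-143.1°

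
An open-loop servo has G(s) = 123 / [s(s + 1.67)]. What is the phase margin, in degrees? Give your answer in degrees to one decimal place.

8.6°

Gain crossover: |G(jω)| = 1 at ω ≈ 11 rad/sec.
∠G(j11) = −90° − arctan(11/1.67) ≈ -171.39°
PM = 180° + (-171.39°) = 8.61°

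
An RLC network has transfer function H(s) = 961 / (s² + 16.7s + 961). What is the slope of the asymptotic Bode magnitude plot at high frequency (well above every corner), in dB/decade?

-40 dB/decade

With 0 zeros and 2 poles, the high-frequency asymptotic slope is 20 × (0 − 2) = -40 dB/decade.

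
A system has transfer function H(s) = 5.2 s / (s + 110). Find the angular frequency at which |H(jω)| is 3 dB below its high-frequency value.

For a single-pole high-pass, the −3 dB point is at the pole: ω = 110 rad/sec.

110 rad/sec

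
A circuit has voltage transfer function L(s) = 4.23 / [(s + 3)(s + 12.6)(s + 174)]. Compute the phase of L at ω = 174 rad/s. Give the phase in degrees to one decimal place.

∠(j174 + 3) = arctan(174/3) = 89.01°
∠(j174 + 12.6) = arctan(174/12.6) = 85.86°
∠(j174 + 174) = arctan(174/174) = 45.00°
∠L(j174) = − (89.01° + 85.86° + 45.00°) = -219.87°

-219.9°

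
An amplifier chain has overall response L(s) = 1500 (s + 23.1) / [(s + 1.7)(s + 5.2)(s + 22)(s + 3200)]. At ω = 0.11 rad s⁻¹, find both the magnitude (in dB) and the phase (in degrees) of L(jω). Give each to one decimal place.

|L| = -25.1 dB, ∠L = -4.9°

|j0.11 + 23.1| = √(0.11² + 23.1²) = 23.1
|j0.11 + 1.7| = √(0.11² + 1.7²) = 1.704
|j0.11 + 5.2| = √(0.11² + 5.2²) = 5.201
|j0.11 + 22| = √(0.11² + 22²) = 22
|j0.11 + 3200| = √(0.11² + 3200²) = 3200
|L(j0.11)| = 1500 × 23.1 / (1.704 × 5.201 × 22 × 3200) = 0.055549
20 log₁₀(0.055549) = -25.11 dB
∠(j0.11 + 23.1) = arctan(0.11/23.1) = 0.27°
∠(j0.11 + 1.7) = arctan(0.11/1.7) = 3.70°
∠(j0.11 + 5.2) = arctan(0.11/5.2) = 1.21°
∠(j0.11 + 22) = arctan(0.11/22) = 0.29°
∠(j0.11 + 3200) = arctan(0.11/3200) = 0.00°
∠L(j0.11) = 0.27° − (3.70° + 1.21° + 0.29° + 0.00°) = -4.93°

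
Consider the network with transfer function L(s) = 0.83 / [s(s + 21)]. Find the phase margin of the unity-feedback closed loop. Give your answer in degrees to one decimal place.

89.9°

Gain crossover: |L(jω)| = 1 at ω ≈ 0.0395 rad/s.
∠L(j0.0395) = −90° − arctan(0.0395/21) ≈ -90.11°
PM = 180° + (-90.11°) = 89.89°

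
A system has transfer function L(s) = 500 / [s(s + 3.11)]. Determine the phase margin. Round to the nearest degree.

8°

Gain crossover: |L(jω)| = 1 at ω ≈ 22.3 rad/s.
∠L(j22.3) = −90° − arctan(22.3/3.11) ≈ -172.04°
PM = 180° + (-172.04°) = 7.96°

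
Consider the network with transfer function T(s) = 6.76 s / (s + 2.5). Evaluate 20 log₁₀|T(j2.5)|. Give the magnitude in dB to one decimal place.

|j2.5| = 2.5
|j2.5 + 2.5| = √(2.5² + 2.5²) = 3.536
|T(j2.5)| = 6.76 × 2.5 / 3.536 = 4.78
20 log₁₀(4.78) = 13.59 dB

13.6 dB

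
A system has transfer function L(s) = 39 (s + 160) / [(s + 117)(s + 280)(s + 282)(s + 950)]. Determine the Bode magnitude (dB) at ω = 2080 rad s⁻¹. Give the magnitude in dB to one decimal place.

|j2080 + 160| = √(2080² + 160²) = 2086
|j2080 + 117| = √(2080² + 117²) = 2083
|j2080 + 280| = √(2080² + 280²) = 2099
|j2080 + 282| = √(2080² + 282²) = 2099
|j2080 + 950| = √(2080² + 950²) = 2287
|L(j2080)| = 39 × 2086 / (2083 × 2099 × 2099 × 2287) = 3.8768e-09
20 log₁₀(3.8768e-09) = -168.23 dB

-168.2 dB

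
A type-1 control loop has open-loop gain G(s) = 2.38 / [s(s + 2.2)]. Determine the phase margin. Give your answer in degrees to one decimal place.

Gain crossover: |G(jω)| = 1 at ω ≈ 0.987 rad s⁻¹.
∠G(j0.987) = −90° − arctan(0.987/2.2) ≈ -114.16°
PM = 180° + (-114.16°) = 65.84°

65.8°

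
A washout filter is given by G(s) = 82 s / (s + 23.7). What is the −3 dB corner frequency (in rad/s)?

23.7 rad/s

For a single-pole high-pass, the −3 dB point is at the pole: ω = 23.7 rad/s.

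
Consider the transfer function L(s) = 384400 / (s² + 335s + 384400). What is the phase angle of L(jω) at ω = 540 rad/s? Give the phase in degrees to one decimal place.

∠[(j540)² + 335(j540) + 384400] = ∠[92800 + j1.809e+05] = 62.84°
∠L(j540) = −62.84° = -62.84°

-62.8°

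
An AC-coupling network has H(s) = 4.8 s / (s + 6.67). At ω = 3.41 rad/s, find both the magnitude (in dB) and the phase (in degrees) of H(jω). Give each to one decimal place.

|j3.41| = 3.41
|j3.41 + 6.67| = √(3.41² + 6.67²) = 7.491
|H(j3.41)| = 4.8 × 3.41 / 7.491 = 2.185
20 log₁₀(2.185) = 6.79 dB
∠(j3.41) = 90.00°
∠(j3.41 + 6.67) = arctan(3.41/6.67) = 27.08°
∠H(j3.41) = 90.00° − 27.08° = 62.92°

|H| = 6.8 dB, ∠H = 62.9°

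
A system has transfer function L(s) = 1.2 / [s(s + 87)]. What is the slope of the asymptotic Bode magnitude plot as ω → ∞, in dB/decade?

-40 dB/decade

With 0 zeros and 2 poles, the high-frequency asymptotic slope is 20 × (0 − 2) = -40 dB/decade.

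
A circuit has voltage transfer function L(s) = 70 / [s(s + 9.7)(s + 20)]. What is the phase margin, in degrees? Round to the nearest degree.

87°

Gain crossover: |L(jω)| = 1 at ω ≈ 0.361 rad/s.
∠L(j0.361) = −90° − arctan(0.361/9.7) − arctan(0.361/20) ≈ -93.16°
PM = 180° + (-93.16°) = 86.84°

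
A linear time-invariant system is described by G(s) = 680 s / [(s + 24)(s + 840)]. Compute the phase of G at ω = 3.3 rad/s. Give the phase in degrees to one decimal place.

81.9°

∠(j3.3) = 90.00°
∠(j3.3 + 24) = arctan(3.3/24) = 7.83°
∠(j3.3 + 840) = arctan(3.3/840) = 0.23°
∠G(j3.3) = 90.00° − (7.83° + 0.23°) = 81.95°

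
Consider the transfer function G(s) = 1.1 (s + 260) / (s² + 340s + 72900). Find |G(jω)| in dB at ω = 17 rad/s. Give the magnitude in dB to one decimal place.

-48.1 dB

|j17 + 260| = √(17² + 260²) = 260.6
|(j17)² + 340(j17) + 72900| = |72611 + j5780| = 7.284e+04
|G(j17)| = 1.1 × 260.6 / 7.284e+04 = 0.0039348
20 log₁₀(0.0039348) = -48.10 dB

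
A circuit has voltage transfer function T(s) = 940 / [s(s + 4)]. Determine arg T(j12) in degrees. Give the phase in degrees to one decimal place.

∠(j12 + 4) = arctan(12/4) = 71.57°
∠(j12) = 90.00°
∠T(j12) = − (71.57° + 90.00°) = -161.57°

-161.6°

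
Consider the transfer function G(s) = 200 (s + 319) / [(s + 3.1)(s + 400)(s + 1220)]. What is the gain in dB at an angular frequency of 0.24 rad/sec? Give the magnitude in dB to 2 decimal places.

|j0.24 + 319| = √(0.24² + 319²) = 319
|j0.24 + 3.1| = √(0.24² + 3.1²) = 3.109
|j0.24 + 400| = √(0.24² + 400²) = 400
|j0.24 + 1220| = √(0.24² + 1220²) = 1220
|G(j0.24)| = 200 × 319 / (3.109 × 400 × 1220) = 0.042048
20 log₁₀(0.042048) = -27.525 dB

-27.53 dB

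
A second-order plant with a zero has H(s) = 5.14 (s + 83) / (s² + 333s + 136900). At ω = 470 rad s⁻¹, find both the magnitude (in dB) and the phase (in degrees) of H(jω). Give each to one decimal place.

|j470 + 83| = √(470² + 83²) = 477.3
|(j470)² + 333(j470) + 136900| = |-84000 + j1.5651e+05| = 1.776e+05
|H(j470)| = 5.14 × 477.3 / 1.776e+05 = 0.013811
20 log₁₀(0.013811) = -37.20 dB
∠(j470 + 83) = arctan(470/83) = 79.99°
∠[(j470)² + 333(j470) + 136900] = ∠[-84000 + j1.5651e+05] = 118.22°
∠H(j470) = 79.99° − 118.22° = -38.24°

|H| = -37.2 dB, ∠H = -38.2°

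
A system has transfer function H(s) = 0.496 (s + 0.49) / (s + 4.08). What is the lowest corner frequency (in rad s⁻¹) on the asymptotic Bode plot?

0.49 rad s⁻¹

Break frequencies occur at each pole and zero magnitude: 0.49 rad s⁻¹, 4.08 rad s⁻¹.
The lowest is 0.49 rad s⁻¹.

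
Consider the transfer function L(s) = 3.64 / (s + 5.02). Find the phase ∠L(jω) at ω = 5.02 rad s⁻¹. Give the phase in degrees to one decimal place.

-45.0°

∠(j5.02 + 5.02) = arctan(5.02/5.02) = 45.00°
∠L(j5.02) = −45.00° = -45.00°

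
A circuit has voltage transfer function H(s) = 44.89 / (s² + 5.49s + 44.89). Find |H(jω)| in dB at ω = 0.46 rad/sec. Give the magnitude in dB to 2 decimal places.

|(j0.46)² + 5.49(j0.46) + 44.89| = |44.678 + j2.5254| = 44.75
|H(j0.46)| = 44.89 / 44.75 = 1.0031
20 log₁₀(1.0031) = 0.027 dB

0.03 dB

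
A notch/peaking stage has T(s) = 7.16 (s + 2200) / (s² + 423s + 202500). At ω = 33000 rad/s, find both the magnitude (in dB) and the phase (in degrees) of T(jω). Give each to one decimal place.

|T| = -73.3 dB, ∠T = -93.1°

|j33000 + 2200| = √(33000² + 2200²) = 3.307e+04
|(j33000)² + 423(j33000) + 202500| = |-1.0888e+09 + j1.3959e+07| = 1.089e+09
|T(j33000)| = 7.16 × 3.307e+04 / 1.089e+09 = 0.00021747
20 log₁₀(0.00021747) = -73.25 dB
∠(j33000 + 2200) = arctan(33000/2200) = 86.19°
∠[(j33000)² + 423(j33000) + 202500] = ∠[-1.0888e+09 + j1.3959e+07] = 179.27°
∠T(j33000) = 86.19° − 179.27° = -93.08°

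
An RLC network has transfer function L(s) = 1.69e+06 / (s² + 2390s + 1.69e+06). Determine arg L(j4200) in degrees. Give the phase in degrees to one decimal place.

-147.8 deg

∠[(j4200)² + 2390(j4200) + 1.69e+06] = ∠[-1.595e+07 + j1.0038e+07] = 147.82°
∠L(j4200) = −147.82° = -147.82°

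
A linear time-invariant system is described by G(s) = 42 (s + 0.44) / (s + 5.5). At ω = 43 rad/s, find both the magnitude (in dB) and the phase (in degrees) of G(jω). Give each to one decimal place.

|G| = 32.4 dB, ∠G = 6.7°

|j43 + 0.44| = √(43² + 0.44²) = 43
|j43 + 5.5| = √(43² + 5.5²) = 43.35
|G(j43)| = 42 × 43 / 43.35 = 41.663
20 log₁₀(41.663) = 32.39 dB
∠(j43 + 0.44) = arctan(43/0.44) = 89.41°
∠(j43 + 5.5) = arctan(43/5.5) = 82.71°
∠G(j43) = 89.41° − 82.71° = 6.70°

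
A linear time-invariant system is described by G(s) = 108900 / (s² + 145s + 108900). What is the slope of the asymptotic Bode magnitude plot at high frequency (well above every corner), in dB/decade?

-40 dB/decade

With 0 zeros and 2 poles, the high-frequency asymptotic slope is 20 × (0 − 2) = -40 dB/decade.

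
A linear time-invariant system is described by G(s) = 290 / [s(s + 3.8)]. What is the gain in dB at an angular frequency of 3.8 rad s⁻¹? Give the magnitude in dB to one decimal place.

|j3.8 + 3.8| = √(3.8² + 3.8²) = 5.374
|j3.8| = 3.8
|G(j3.8)| = 290 / (5.374 × 3.8) = 14.201
20 log₁₀(14.201) = 23.05 dB

23.0 dB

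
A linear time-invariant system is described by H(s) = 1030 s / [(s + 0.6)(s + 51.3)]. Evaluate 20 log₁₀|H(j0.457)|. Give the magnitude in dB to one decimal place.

|j0.457| = 0.457
|j0.457 + 0.6| = √(0.457² + 0.6²) = 0.7542
|j0.457 + 51.3| = √(0.457² + 51.3²) = 51.3
|H(j0.457)| = 1030 × 0.457 / (0.7542 × 51.3) = 12.165
20 log₁₀(12.165) = 21.70 dB

21.7 dB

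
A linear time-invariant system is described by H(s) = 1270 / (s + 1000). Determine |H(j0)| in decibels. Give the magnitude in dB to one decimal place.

H(0) = 1270 / 1000 = 1.27
20 log₁₀(1.27) = 2.08 dB

2.1 dB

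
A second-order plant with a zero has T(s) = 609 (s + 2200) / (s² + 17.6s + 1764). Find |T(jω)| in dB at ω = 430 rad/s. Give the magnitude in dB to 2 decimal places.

17.44 dB

|j430 + 2200| = √(430² + 2200²) = 2242
|(j430)² + 17.6(j430) + 1764| = |-1.8314e+05 + j7568| = 1.833e+05
|T(j430)| = 609 × 2242 / 1.833e+05 = 7.448
20 log₁₀(7.448) = 17.441 dB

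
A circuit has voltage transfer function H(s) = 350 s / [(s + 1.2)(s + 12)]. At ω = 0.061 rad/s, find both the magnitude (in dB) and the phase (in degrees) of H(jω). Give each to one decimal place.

|H| = 3.4 dB, ∠H = 86.8°

|j0.061| = 0.061
|j0.061 + 1.2| = √(0.061² + 1.2²) = 1.202
|j0.061 + 12| = √(0.061² + 12²) = 12
|H(j0.061)| = 350 × 0.061 / (1.202 × 12) = 1.4807
20 log₁₀(1.4807) = 3.41 dB
∠(j0.061) = 90.00°
∠(j0.061 + 1.2) = arctan(0.061/1.2) = 2.91°
∠(j0.061 + 12) = arctan(0.061/12) = 0.29°
∠H(j0.061) = 90.00° − (2.91° + 0.29°) = 86.80°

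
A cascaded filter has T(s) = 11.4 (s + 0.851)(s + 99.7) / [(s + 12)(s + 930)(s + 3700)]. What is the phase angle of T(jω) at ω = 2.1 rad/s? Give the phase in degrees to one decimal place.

∠(j2.1 + 0.851) = arctan(2.1/0.851) = 67.94°
∠(j2.1 + 99.7) = arctan(2.1/99.7) = 1.21°
∠(j2.1 + 12) = arctan(2.1/12) = 9.93°
∠(j2.1 + 930) = arctan(2.1/930) = 0.13°
∠(j2.1 + 3700) = arctan(2.1/3700) = 0.03°
∠T(j2.1) = 67.94° + 1.21° − (9.93° + 0.13° + 0.03°) = 59.06°

59.1°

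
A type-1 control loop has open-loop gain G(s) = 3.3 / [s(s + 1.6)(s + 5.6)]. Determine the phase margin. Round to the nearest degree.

74°

Gain crossover: |G(jω)| = 1 at ω ≈ 0.359 rad/s.
∠G(j0.359) = −90° − arctan(0.359/1.6) − arctan(0.359/5.6) ≈ -106.30°
PM = 180° + (-106.30°) = 73.70°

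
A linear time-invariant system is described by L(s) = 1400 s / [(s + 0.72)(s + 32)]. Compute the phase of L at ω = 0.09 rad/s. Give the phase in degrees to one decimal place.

∠(j0.09) = 90.00°
∠(j0.09 + 0.72) = arctan(0.09/0.72) = 7.13°
∠(j0.09 + 32) = arctan(0.09/32) = 0.16°
∠L(j0.09) = 90.00° − (7.13° + 0.16°) = 82.71°

82.7°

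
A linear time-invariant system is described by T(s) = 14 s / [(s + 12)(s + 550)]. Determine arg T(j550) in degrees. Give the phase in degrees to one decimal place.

-43.8°

∠(j550) = 90.00°
∠(j550 + 12) = arctan(550/12) = 88.75°
∠(j550 + 550) = arctan(550/550) = 45.00°
∠T(j550) = 90.00° − (88.75° + 45.00°) = -43.75°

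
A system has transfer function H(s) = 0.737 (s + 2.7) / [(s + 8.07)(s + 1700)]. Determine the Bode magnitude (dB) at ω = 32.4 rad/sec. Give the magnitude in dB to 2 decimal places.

|j32.4 + 2.7| = √(32.4² + 2.7²) = 32.51
|j32.4 + 8.07| = √(32.4² + 8.07²) = 33.39
|j32.4 + 1700| = √(32.4² + 1700²) = 1700
|H(j32.4)| = 0.737 × 32.51 / (33.39 × 1700) = 0.00042206
20 log₁₀(0.00042206) = -67.493 dB

-67.49 dB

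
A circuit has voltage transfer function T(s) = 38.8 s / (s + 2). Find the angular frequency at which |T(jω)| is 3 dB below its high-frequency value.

2 rad/s

For a single-pole high-pass, the −3 dB point is at the pole: ω = 2 rad/s.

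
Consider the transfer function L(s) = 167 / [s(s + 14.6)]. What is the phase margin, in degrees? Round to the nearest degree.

Gain crossover: |L(jω)| = 1 at ω ≈ 9.57 rad/sec.
∠L(j9.57) = −90° − arctan(9.57/14.6) ≈ -123.24°
PM = 180° + (-123.24°) = 56.76°

57°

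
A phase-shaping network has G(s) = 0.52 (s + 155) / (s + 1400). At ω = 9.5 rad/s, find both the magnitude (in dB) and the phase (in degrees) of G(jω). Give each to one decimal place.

|j9.5 + 155| = √(9.5² + 155²) = 155.3
|j9.5 + 1400| = √(9.5² + 1400²) = 1400
|G(j9.5)| = 0.52 × 155.3 / 1400 = 0.057678
20 log₁₀(0.057678) = -24.78 dB
∠(j9.5 + 155) = arctan(9.5/155) = 3.51°
∠(j9.5 + 1400) = arctan(9.5/1400) = 0.39°
∠G(j9.5) = 3.51° − 0.39° = 3.12°

|G| = -24.8 dB, ∠G = 3.1°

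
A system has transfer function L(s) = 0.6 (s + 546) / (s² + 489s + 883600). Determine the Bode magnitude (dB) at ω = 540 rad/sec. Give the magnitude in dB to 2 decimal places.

|j540 + 546| = √(540² + 546²) = 767.9
|(j540)² + 489(j540) + 883600| = |5.92e+05 + j2.6406e+05| = 6.482e+05
|L(j540)| = 0.6 × 767.9 / 6.482e+05 = 0.0007108
20 log₁₀(0.0007108) = -62.965 dB

-62.97 dB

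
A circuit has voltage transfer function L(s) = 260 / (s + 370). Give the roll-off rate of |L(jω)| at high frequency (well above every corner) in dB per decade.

With 0 zeros and 1 pole, the high-frequency asymptotic slope is 20 × (0 − 1) = -20 dB/decade.

-20 dB/decade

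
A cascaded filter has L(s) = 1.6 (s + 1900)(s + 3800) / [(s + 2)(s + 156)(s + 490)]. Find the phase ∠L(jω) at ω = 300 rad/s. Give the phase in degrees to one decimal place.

-170.1°

∠(j300 + 1900) = arctan(300/1900) = 8.97°
∠(j300 + 3800) = arctan(300/3800) = 4.51°
∠(j300 + 2) = arctan(300/2) = 89.62°
∠(j300 + 156) = arctan(300/156) = 62.53°
∠(j300 + 490) = arctan(300/490) = 31.48°
∠L(j300) = 8.97° + 4.51° − (89.62° + 62.53° + 31.48°) = -170.13°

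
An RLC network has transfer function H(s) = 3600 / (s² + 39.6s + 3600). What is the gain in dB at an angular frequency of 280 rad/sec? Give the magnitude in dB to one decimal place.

-26.4 dB

|(j280)² + 39.6(j280) + 3600| = |-74800 + j11088| = 7.562e+04
|H(j280)| = 3600 / 7.562e+04 = 0.047608
20 log₁₀(0.047608) = -26.45 dB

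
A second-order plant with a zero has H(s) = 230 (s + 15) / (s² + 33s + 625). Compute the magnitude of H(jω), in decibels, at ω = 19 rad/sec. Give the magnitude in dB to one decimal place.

|j19 + 15| = √(19² + 15²) = 24.21
|(j19)² + 33(j19) + 625| = |264 + j627| = 680.3
|H(j19)| = 230 × 24.21 / 680.3 = 8.184
20 log₁₀(8.184) = 18.26 dB

18.3 dB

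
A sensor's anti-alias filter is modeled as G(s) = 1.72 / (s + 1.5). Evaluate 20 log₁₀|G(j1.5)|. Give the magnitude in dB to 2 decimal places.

|j1.5 + 1.5| = √(1.5² + 1.5²) = 2.121
|G(j1.5)| = 1.72 / 2.121 = 0.81082
20 log₁₀(0.81082) = -1.822 dB

-1.82 dB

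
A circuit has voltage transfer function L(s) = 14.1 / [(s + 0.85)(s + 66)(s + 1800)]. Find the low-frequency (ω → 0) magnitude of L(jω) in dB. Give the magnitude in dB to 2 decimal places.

L(0) = 14.1 / (0.85 × 66 × 1800) = 0.00013963
20 log₁₀(0.00013963) = -77.100 dB

-77.10 dB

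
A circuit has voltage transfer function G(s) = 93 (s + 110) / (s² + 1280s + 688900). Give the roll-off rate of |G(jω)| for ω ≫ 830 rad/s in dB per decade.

-20 dB/decade

With 1 zero and 2 poles, the high-frequency asymptotic slope is 20 × (1 − 2) = -20 dB/decade.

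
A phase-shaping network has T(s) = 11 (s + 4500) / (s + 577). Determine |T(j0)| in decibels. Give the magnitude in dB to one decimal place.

38.7 dB

T(0) = 11 × 4500 / 577 = 85.789
20 log₁₀(85.789) = 38.67 dB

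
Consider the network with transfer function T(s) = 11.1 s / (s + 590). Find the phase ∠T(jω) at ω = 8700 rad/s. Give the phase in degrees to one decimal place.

3.9 deg

∠(j8700) = 90.00°
∠(j8700 + 590) = arctan(8700/590) = 86.12°
∠T(j8700) = 90.00° − 86.12° = 3.88°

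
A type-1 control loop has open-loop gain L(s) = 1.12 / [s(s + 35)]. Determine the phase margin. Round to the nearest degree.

Gain crossover: |L(jω)| = 1 at ω ≈ 0.032 rad/sec.
∠L(j0.032) = −90° − arctan(0.032/35) ≈ -90.05°
PM = 180° + (-90.05°) = 89.95°

90°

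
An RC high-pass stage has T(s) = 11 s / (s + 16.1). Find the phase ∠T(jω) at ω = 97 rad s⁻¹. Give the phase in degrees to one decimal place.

∠(j97) = 90.00°
∠(j97 + 16.1) = arctan(97/16.1) = 80.58°
∠T(j97) = 90.00° − 80.58° = 9.42°

9.4°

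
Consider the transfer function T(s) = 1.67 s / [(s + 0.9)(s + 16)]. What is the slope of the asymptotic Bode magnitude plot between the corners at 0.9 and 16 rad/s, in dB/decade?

In this band the factors already past their corner are: 1 differentiator zero, pole at 0.9; net slope = 0 dB/decade.

0 dB/decade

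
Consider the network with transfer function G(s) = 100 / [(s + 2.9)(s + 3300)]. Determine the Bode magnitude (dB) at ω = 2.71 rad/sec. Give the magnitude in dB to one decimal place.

-42.3 dB

|j2.71 + 2.9| = √(2.71² + 2.9²) = 3.969
|j2.71 + 3300| = √(2.71² + 3300²) = 3300
|G(j2.71)| = 100 / (3.969 × 3300) = 0.0076346
20 log₁₀(0.0076346) = -42.34 dB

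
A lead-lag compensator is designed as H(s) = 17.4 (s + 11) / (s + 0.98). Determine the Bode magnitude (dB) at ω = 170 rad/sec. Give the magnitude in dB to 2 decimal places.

|j170 + 11| = √(170² + 11²) = 170.4
|j170 + 0.98| = √(170² + 0.98²) = 170
|H(j170)| = 17.4 × 170.4 / 170 = 17.436
20 log₁₀(17.436) = 24.829 dB

24.83 dB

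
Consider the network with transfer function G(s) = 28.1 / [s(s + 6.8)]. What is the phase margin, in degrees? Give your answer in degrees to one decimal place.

Gain crossover: |G(jω)| = 1 at ω ≈ 3.64 rad/s.
∠G(j3.64) = −90° − arctan(3.64/6.8) ≈ -118.18°
PM = 180° + (-118.18°) = 61.82°

61.8°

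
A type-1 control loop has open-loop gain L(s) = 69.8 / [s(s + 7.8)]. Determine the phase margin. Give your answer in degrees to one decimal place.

49.1 deg

Gain crossover: |L(jω)| = 1 at ω ≈ 6.76 rad s⁻¹.
∠L(j6.76) = −90° − arctan(6.76/7.8) ≈ -130.92°
PM = 180° + (-130.92°) = 49.08°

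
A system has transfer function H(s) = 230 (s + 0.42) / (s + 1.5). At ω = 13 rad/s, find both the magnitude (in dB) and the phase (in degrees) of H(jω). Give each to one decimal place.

|j13 + 0.42| = √(13² + 0.42²) = 13.01
|j13 + 1.5| = √(13² + 1.5²) = 13.09
|H(j13)| = 230 × 13.01 / 13.09 = 228.6
20 log₁₀(228.6) = 47.18 dB
∠(j13 + 0.42) = arctan(13/0.42) = 88.15°
∠(j13 + 1.5) = arctan(13/1.5) = 83.42°
∠H(j13) = 88.15° − 83.42° = 4.73°

|H| = 47.2 dB, ∠H = 4.7°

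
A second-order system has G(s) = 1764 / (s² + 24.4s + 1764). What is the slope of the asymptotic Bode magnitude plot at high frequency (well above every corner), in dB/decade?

With 0 zeros and 2 poles, the high-frequency asymptotic slope is 20 × (0 − 2) = -40 dB/decade.

-40 dB/decade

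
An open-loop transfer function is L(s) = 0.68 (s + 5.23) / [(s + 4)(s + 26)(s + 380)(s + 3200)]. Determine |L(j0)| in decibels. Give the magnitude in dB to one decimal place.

L(0) = 0.68 × 5.23 / (4 × 26 × 380 × 3200) = 2.8122e-08
20 log₁₀(2.8122e-08) = -151.02 dB

-151.0 dB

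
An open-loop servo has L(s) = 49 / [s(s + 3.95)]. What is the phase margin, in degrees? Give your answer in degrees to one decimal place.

31.4°

Gain crossover: |L(jω)| = 1 at ω ≈ 6.47 rad/s.
∠L(j6.47) = −90° − arctan(6.47/3.95) ≈ -148.58°
PM = 180° + (-148.58°) = 31.42°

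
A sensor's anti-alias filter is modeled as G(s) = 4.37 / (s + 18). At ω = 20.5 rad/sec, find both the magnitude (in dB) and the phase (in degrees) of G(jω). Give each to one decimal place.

|G| = -15.9 dB, ∠G = -48.7°

|j20.5 + 18| = √(20.5² + 18²) = 27.28
|G(j20.5)| = 4.37 / 27.28 = 0.16019
20 log₁₀(0.16019) = -15.91 dB
∠(j20.5 + 18) = arctan(20.5/18) = 48.72°
∠G(j20.5) = −48.72° = -48.72°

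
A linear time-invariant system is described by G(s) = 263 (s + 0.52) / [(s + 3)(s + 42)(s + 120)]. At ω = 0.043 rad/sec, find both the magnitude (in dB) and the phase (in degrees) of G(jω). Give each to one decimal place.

|G| = -40.8 dB, ∠G = 3.8°

|j0.043 + 0.52| = √(0.043² + 0.52²) = 0.5218
|j0.043 + 3| = √(0.043² + 3²) = 3
|j0.043 + 42| = √(0.043² + 42²) = 42
|j0.043 + 120| = √(0.043² + 120²) = 120
|G(j0.043)| = 263 × 0.5218 / (3 × 42 × 120) = 0.0090749
20 log₁₀(0.0090749) = -40.84 dB
∠(j0.043 + 0.52) = arctan(0.043/0.52) = 4.73°
∠(j0.043 + 3) = arctan(0.043/3) = 0.82°
∠(j0.043 + 42) = arctan(0.043/42) = 0.06°
∠(j0.043 + 120) = arctan(0.043/120) = 0.02°
∠G(j0.043) = 4.73° − (0.82° + 0.06° + 0.02°) = 3.83°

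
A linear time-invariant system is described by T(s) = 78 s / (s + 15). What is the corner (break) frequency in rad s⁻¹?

15 rad s⁻¹

The single real pole at s = −15 gives a corner at ω = 15 rad s⁻¹.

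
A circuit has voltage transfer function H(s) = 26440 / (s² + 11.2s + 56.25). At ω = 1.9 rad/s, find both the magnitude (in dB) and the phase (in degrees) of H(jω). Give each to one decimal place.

|(j1.9)² + 11.2(j1.9) + 56.25| = |52.64 + j21.28| = 56.78
|H(j1.9)| = 26440 / 56.78 = 465.67
20 log₁₀(465.67) = 53.36 dB
∠[(j1.9)² + 11.2(j1.9) + 56.25] = ∠[52.64 + j21.28] = 22.01°
∠H(j1.9) = −22.01° = -22.01°

|H| = 53.4 dB, ∠H = -22.0°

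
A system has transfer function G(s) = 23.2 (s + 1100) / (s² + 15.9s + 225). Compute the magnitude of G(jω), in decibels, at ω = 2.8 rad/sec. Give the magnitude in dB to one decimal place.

|j2.8 + 1100| = √(2.8² + 1100²) = 1100
|(j2.8)² + 15.9(j2.8) + 225| = |217.16 + j44.52| = 221.7
|G(j2.8)| = 23.2 × 1100 / 221.7 = 115.12
20 log₁₀(115.12) = 41.22 dB

41.2 dB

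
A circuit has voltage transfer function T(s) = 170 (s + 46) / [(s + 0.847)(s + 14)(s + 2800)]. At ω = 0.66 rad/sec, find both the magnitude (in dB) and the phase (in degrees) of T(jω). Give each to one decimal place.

|T| = -14.6 dB, ∠T = -39.8°

|j0.66 + 46| = √(0.66² + 46²) = 46
|j0.66 + 0.847| = √(0.66² + 0.847²) = 1.074
|j0.66 + 14| = √(0.66² + 14²) = 14.02
|j0.66 + 2800| = √(0.66² + 2800²) = 2800
|T(j0.66)| = 170 × 46 / (1.074 × 14.02 × 2800) = 0.1856
20 log₁₀(0.1856) = -14.63 dB
∠(j0.66 + 46) = arctan(0.66/46) = 0.82°
∠(j0.66 + 0.847) = arctan(0.66/0.847) = 37.93°
∠(j0.66 + 14) = arctan(0.66/14) = 2.70°
∠(j0.66 + 2800) = arctan(0.66/2800) = 0.01°
∠T(j0.66) = 0.82° − (37.93° + 2.70° + 0.01°) = -39.82°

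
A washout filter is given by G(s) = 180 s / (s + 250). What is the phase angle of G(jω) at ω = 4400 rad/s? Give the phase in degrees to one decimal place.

3.3 deg

∠(j4400) = 90.00°
∠(j4400 + 250) = arctan(4400/250) = 86.75°
∠G(j4400) = 90.00° − 86.75° = 3.25°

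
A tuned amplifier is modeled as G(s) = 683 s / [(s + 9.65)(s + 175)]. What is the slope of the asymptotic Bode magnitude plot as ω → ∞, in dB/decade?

-20 dB/decade

With 1 zero and 2 poles, the high-frequency asymptotic slope is 20 × (1 − 2) = -20 dB/decade.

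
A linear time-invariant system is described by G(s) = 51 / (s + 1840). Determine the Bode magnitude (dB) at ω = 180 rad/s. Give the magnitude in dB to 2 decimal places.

|j180 + 1840| = √(180² + 1840²) = 1849
|G(j180)| = 51 / 1849 = 0.027586
20 log₁₀(0.027586) = -31.186 dB

-31.19 dB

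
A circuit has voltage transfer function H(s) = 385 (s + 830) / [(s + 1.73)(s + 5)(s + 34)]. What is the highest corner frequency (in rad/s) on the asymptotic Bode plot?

Break frequencies occur at each pole and zero magnitude: 1.73 rad/s, 5 rad/s, 34 rad/s, 830 rad/s.
The highest is 830 rad/s.

830 rad/s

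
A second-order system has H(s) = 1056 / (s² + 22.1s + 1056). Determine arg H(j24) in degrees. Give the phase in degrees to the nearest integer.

-48°

∠[(j24)² + 22.1(j24) + 1056] = ∠[480 + j530.4] = 47.86°
∠H(j24) = −47.86° = -47.86°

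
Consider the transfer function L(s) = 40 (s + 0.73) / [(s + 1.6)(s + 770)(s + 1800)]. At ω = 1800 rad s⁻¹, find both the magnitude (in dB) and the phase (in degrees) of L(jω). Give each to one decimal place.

|j1800 + 0.73| = √(1800² + 0.73²) = 1800
|j1800 + 1.6| = √(1800² + 1.6²) = 1800
|j1800 + 770| = √(1800² + 770²) = 1958
|j1800 + 1800| = √(1800² + 1800²) = 2546
|L(j1800)| = 40 × 1800 / (1800 × 1958 × 2546) = 8.0262e-06
20 log₁₀(8.0262e-06) = -101.91 dB
∠(j1800 + 0.73) = arctan(1800/0.73) = 89.98°
∠(j1800 + 1.6) = arctan(1800/1.6) = 89.95°
∠(j1800 + 770) = arctan(1800/770) = 66.84°
∠(j1800 + 1800) = arctan(1800/1800) = 45.00°
∠L(j1800) = 89.98° − (89.95° + 66.84° + 45.00°) = -111.81°

|L| = -101.9 dB, ∠L = -111.8 deg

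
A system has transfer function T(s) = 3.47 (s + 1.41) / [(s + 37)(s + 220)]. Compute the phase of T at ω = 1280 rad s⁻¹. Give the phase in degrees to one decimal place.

-78.7 deg

∠(j1280 + 1.41) = arctan(1280/1.41) = 89.94°
∠(j1280 + 37) = arctan(1280/37) = 88.34°
∠(j1280 + 220) = arctan(1280/220) = 80.25°
∠T(j1280) = 89.94° − (88.34° + 80.25°) = -78.65°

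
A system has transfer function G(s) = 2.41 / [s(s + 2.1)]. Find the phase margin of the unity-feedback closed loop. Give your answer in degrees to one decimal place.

Gain crossover: |G(jω)| = 1 at ω ≈ 1.03 rad/s.
∠G(j1.03) = −90° − arctan(1.03/2.1) ≈ -116.13°
PM = 180° + (-116.13°) = 63.87°

63.9°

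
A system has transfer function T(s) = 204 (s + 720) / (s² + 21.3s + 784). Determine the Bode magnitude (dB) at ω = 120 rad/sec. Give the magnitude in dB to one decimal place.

|j120 + 720| = √(120² + 720²) = 729.9
|(j120)² + 21.3(j120) + 784| = |-13616 + j2556| = 1.385e+04
|T(j120)| = 204 × 729.9 / 1.385e+04 = 10.748
20 log₁₀(10.748) = 20.63 dB

20.6 dB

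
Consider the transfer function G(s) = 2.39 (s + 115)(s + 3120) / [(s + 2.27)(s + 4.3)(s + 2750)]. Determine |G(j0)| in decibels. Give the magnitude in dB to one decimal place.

G(0) = 2.39 × 115 × 3120 / (2.27 × 4.3 × 2750) = 31.947
20 log₁₀(31.947) = 30.09 dB

30.1 dB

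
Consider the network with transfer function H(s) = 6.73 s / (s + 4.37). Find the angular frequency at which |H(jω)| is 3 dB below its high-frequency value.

4.37 rad/sec

For a single-pole high-pass, the −3 dB point is at the pole: ω = 4.37 rad/sec.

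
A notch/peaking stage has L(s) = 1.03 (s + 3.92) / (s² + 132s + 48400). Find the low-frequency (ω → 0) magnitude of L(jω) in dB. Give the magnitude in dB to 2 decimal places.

-81.57 dB

L(0) = 1.03 × 3.92 / 48400 = 8.3421e-05
20 log₁₀(8.3421e-05) = -81.574 dB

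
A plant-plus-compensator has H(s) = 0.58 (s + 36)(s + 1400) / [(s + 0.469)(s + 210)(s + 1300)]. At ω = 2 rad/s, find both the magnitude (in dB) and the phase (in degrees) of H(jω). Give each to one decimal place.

|H| = -25.6 dB, ∠H = -74.2°

|j2 + 36| = √(2² + 36²) = 36.06
|j2 + 1400| = √(2² + 1400²) = 1400
|j2 + 0.469| = √(2² + 0.469²) = 2.054
|j2 + 210| = √(2² + 210²) = 210
|j2 + 1300| = √(2² + 1300²) = 1300
|H(j2)| = 0.58 × 36.06 × 1400 / (2.054 × 210 × 1300) = 0.052202
20 log₁₀(0.052202) = -25.65 dB
∠(j2 + 36) = arctan(2/36) = 3.18°
∠(j2 + 1400) = arctan(2/1400) = 0.08°
∠(j2 + 0.469) = arctan(2/0.469) = 76.80°
∠(j2 + 210) = arctan(2/210) = 0.55°
∠(j2 + 1300) = arctan(2/1300) = 0.09°
∠H(j2) = 3.18° + 0.08° − (76.80° + 0.55° + 0.09°) = -74.17°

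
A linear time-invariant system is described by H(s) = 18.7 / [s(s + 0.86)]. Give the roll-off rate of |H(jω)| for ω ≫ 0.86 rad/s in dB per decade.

With 0 zeros and 2 poles, the high-frequency asymptotic slope is 20 × (0 − 2) = -40 dB/decade.

-40 dB/decade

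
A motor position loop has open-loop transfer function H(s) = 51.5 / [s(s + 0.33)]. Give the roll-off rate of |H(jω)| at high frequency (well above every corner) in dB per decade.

With 0 zeros and 2 poles, the high-frequency asymptotic slope is 20 × (0 − 2) = -40 dB/decade.

-40 dB/decade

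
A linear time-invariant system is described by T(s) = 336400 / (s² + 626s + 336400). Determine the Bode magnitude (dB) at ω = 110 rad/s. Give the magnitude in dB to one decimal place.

0.1 dB

|(j110)² + 626(j110) + 336400| = |3.243e+05 + j68860| = 3.315e+05
|T(j110)| = 336400 / 3.315e+05 = 1.0147
20 log₁₀(1.0147) = 0.13 dB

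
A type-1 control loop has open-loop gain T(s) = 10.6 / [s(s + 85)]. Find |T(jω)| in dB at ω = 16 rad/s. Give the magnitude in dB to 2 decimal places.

-42.32 dB

|j16 + 85| = √(16² + 85²) = 86.49
|j16| = 16
|T(j16)| = 10.6 / (86.49 × 16) = 0.0076596
20 log₁₀(0.0076596) = -42.316 dB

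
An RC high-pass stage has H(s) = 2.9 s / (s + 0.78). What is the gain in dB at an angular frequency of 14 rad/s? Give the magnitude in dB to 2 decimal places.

9.23 dB

|j14| = 14
|j14 + 0.78| = √(14² + 0.78²) = 14.02
|H(j14)| = 2.9 × 14 / 14.02 = 2.8955
20 log₁₀(2.8955) = 9.234 dB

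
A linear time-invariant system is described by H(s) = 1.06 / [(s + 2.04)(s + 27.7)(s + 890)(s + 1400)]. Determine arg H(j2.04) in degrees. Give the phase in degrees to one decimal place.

∠(j2.04 + 2.04) = arctan(2.04/2.04) = 45.00°
∠(j2.04 + 27.7) = arctan(2.04/27.7) = 4.21°
∠(j2.04 + 890) = arctan(2.04/890) = 0.13°
∠(j2.04 + 1400) = arctan(2.04/1400) = 0.08°
∠H(j2.04) = − (45.00° + 4.21° + 0.13° + 0.08°) = -49.43°

-49.4°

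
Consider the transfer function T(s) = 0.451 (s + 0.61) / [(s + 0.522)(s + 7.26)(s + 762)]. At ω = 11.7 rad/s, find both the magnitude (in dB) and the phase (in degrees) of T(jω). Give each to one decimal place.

|T| = -87.3 dB, ∠T = -59.5°

|j11.7 + 0.61| = √(11.7² + 0.61²) = 11.72
|j11.7 + 0.522| = √(11.7² + 0.522²) = 11.71
|j11.7 + 7.26| = √(11.7² + 7.26²) = 13.77
|j11.7 + 762| = √(11.7² + 762²) = 762.1
|T(j11.7)| = 0.451 × 11.72 / (11.71 × 13.77 × 762.1) = 4.2994e-05
20 log₁₀(4.2994e-05) = -87.33 dB
∠(j11.7 + 0.61) = arctan(11.7/0.61) = 87.02°
∠(j11.7 + 0.522) = arctan(11.7/0.522) = 87.45°
∠(j11.7 + 7.26) = arctan(11.7/7.26) = 58.18°
∠(j11.7 + 762) = arctan(11.7/762) = 0.88°
∠T(j11.7) = 87.02° − (87.45° + 58.18° + 0.88°) = -59.49°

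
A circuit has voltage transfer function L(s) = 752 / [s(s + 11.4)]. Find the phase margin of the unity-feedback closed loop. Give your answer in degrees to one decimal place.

Gain crossover: |L(jω)| = 1 at ω ≈ 26.3 rad/sec.
∠L(j26.3) = −90° − arctan(26.3/11.4) ≈ -156.54°
PM = 180° + (-156.54°) = 23.46°

23.5°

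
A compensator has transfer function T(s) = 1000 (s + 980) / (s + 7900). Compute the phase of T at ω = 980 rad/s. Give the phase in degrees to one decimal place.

∠(j980 + 980) = arctan(980/980) = 45.00°
∠(j980 + 7900) = arctan(980/7900) = 7.07°
∠T(j980) = 45.00° − 7.07° = 37.93°

37.9 deg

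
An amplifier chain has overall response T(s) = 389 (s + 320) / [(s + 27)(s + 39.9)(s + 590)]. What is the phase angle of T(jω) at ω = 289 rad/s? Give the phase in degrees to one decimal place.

∠(j289 + 320) = arctan(289/320) = 42.09°
∠(j289 + 27) = arctan(289/27) = 84.66°
∠(j289 + 39.9) = arctan(289/39.9) = 82.14°
∠(j289 + 590) = arctan(289/590) = 26.10°
∠T(j289) = 42.09° − (84.66° + 82.14° + 26.10°) = -150.81°

-150.8°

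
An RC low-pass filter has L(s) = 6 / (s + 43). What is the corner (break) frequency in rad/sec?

The single real pole at s = −43 gives a corner at ω = 43 rad/sec.

43 rad/sec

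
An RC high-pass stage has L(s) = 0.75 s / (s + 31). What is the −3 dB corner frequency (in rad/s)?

For a single-pole high-pass, the −3 dB point is at the pole: ω = 31 rad/s.

31 rad/s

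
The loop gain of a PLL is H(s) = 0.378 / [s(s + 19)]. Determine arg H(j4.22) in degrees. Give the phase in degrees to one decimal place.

-102.5°

∠(j4.22 + 19) = arctan(4.22/19) = 12.52°
∠(j4.22) = 90.00°
∠H(j4.22) = − (12.52° + 90.00°) = -102.52°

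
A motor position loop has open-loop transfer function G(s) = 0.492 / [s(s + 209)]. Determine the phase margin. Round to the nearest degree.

90 deg

Gain crossover: |G(jω)| = 1 at ω ≈ 0.00235 rad/s.
∠G(j0.00235) = −90° − arctan(0.00235/209) ≈ -90.00°
PM = 180° + (-90.00°) = 90.00°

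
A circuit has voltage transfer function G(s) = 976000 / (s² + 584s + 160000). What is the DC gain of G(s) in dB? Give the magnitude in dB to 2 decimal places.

15.71 dB

G(0) = 976000 / 160000 = 6.1
20 log₁₀(6.1) = 15.707 dB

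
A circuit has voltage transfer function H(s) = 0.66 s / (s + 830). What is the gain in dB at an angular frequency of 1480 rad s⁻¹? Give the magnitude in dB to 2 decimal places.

|j1480| = 1480
|j1480 + 830| = √(1480² + 830²) = 1697
|H(j1480)| = 0.66 × 1480 / 1697 = 0.57565
20 log₁₀(0.57565) = -4.797 dB

-4.80 dB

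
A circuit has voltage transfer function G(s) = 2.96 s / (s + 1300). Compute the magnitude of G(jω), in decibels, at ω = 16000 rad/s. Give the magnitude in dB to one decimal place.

|j16000| = 1.6e+04
|j16000 + 1300| = √(16000² + 1300²) = 1.605e+04
|G(j16000)| = 2.96 × 1.6e+04 / 1.605e+04 = 2.9503
20 log₁₀(2.9503) = 9.40 dB

9.4 dB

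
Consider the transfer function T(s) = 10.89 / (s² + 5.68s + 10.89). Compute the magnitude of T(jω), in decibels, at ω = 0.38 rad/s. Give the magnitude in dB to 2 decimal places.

-0.06 dB

|(j0.38)² + 5.68(j0.38) + 10.89| = |10.746 + j2.1584| = 10.96
|T(j0.38)| = 10.89 / 10.96 = 0.99359
20 log₁₀(0.99359) = -0.056 dB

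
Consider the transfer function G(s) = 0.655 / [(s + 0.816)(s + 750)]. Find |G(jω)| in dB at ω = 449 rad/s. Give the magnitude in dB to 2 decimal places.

-115.55 dB

|j449 + 0.816| = √(449² + 0.816²) = 449
|j449 + 750| = √(449² + 750²) = 874.1
|G(j449)| = 0.655 / (449 × 874.1) = 1.6689e-06
20 log₁₀(1.6689e-06) = -115.552 dB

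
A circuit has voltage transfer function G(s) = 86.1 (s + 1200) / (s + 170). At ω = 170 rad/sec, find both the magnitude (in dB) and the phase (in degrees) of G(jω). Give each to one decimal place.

|G| = 52.8 dB, ∠G = -36.9°

|j170 + 1200| = √(170² + 1200²) = 1212
|j170 + 170| = √(170² + 170²) = 240.4
|G(j170)| = 86.1 × 1212 / 240.4 = 434.05
20 log₁₀(434.05) = 52.75 dB
∠(j170 + 1200) = arctan(170/1200) = 8.06°
∠(j170 + 170) = arctan(170/170) = 45.00°
∠G(j170) = 8.06° − 45.00° = -36.94°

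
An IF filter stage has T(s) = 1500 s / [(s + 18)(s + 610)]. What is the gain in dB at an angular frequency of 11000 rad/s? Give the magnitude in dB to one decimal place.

|j11000| = 1.1e+04
|j11000 + 18| = √(11000² + 18²) = 1.1e+04
|j11000 + 610| = √(11000² + 610²) = 1.102e+04
|T(j11000)| = 1500 × 1.1e+04 / (1.1e+04 × 1.102e+04) = 0.13615
20 log₁₀(0.13615) = -17.32 dB

-17.3 dB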